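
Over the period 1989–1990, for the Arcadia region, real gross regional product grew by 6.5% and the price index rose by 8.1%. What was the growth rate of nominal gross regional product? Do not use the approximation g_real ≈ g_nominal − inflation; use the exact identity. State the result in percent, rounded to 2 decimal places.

(1 + g_nom) = (1 + g_real)(1 + π) = 1.0650 × 1.0810 = 1.15127.

15.13%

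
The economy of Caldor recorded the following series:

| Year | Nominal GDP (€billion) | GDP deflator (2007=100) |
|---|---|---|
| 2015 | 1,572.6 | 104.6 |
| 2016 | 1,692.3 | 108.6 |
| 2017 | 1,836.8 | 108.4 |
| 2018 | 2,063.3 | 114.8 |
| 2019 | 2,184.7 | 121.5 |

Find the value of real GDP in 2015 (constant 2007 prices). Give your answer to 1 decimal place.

€1,503.4 billion

Real GDP 2015 = 1572.6 / 1.046 = 1503.44.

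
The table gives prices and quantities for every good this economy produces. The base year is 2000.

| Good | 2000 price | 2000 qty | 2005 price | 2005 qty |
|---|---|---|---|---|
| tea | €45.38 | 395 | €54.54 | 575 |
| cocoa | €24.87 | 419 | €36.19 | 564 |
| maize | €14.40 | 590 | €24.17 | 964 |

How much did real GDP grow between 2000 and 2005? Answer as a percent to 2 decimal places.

46.58%

Real GDP 2000 = Nominal GDP 2000 = 45.38·395 + 24.87·419 + 14.40·590 = 36841.63.
Real GDP 2005 (at 2000 prices) = 45.38·575 + 24.87·564 + 14.40·964 = 54001.78.
Real growth = 54001.78/36841.63 − 1 = 0.4658.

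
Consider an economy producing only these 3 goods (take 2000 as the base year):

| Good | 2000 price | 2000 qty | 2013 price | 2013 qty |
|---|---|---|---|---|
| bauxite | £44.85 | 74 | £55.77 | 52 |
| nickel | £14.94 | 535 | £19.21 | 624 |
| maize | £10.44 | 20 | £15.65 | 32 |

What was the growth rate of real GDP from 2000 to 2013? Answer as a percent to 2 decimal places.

Real GDP 2000 = Nominal GDP 2000 = 44.85·74 + 14.94·535 + 10.44·20 = 11520.60.
Real GDP 2013 (at 2000 prices) = 44.85·52 + 14.94·624 + 10.44·32 = 11988.84.
Real growth = 11988.84/11520.60 − 1 = 0.0406.

4.06%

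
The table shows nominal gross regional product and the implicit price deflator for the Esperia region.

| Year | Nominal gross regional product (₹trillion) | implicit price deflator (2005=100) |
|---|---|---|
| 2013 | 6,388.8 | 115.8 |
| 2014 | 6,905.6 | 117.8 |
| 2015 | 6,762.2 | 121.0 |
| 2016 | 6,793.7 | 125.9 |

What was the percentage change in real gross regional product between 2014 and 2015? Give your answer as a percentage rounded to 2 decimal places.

Real gross regional product 2014 = 6905.6/1.178 = 5862.14.
Real gross regional product 2015 = 6762.2/1.210 = 5588.60.
Change = 5588.60/5862.14 − 1 = -0.0467.

-4.67%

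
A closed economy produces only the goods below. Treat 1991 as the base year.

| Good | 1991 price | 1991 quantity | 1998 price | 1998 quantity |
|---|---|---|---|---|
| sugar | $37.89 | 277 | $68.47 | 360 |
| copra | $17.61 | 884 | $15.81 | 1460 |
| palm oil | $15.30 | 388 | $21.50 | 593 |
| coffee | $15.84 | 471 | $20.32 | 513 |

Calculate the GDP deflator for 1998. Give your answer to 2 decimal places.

125.39

Nominal GDP 1998 = 68.47·360 + 15.81·1460 + 21.50·593 + 20.32·513 = 70905.46.
Real GDP 1998 (at 1991 prices) = 37.89·360 + 17.61·1460 + 15.30·593 + 15.84·513 = 56549.82.
Deflator = Nominal/Real × 100 = 70905.46/56549.82 × 100 = 125.386.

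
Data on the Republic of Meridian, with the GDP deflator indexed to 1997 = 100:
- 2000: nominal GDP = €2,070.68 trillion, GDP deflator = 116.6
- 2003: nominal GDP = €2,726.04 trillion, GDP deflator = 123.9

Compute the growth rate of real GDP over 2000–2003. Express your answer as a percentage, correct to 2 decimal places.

Deflate each year: 2000 → 2070.68/1.166 = 1775.88; 2003 → 2726.04/1.239 = 2200.19.
So real GDP changed by 2200.19/1775.88 − 1 = 0.2389, i.e. 23.89%.

23.89%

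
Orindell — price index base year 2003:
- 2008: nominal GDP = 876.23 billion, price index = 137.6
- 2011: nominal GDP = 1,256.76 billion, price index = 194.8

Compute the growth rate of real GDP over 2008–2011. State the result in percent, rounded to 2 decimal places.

Deflate each year: 2008 → 876.23/1.376 = 636.80; 2011 → 1256.76/1.948 = 645.15.
So real GDP changed by 645.15/636.80 − 1 = 0.0131, i.e. 1.31%.

1.31%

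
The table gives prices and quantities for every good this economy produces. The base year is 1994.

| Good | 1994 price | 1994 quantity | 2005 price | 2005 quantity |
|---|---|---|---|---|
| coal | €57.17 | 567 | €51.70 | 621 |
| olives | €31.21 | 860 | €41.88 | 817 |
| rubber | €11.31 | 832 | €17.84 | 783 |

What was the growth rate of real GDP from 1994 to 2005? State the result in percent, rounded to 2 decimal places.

Real GDP 1994 = Nominal GDP 1994 = 57.17·567 + 31.21·860 + 11.31·832 = 68665.91.
Real GDP 2005 (at 1994 prices) = 57.17·621 + 31.21·817 + 11.31·783 = 69856.87.
Real growth = 69856.87/68665.91 − 1 = 0.0173.

1.73%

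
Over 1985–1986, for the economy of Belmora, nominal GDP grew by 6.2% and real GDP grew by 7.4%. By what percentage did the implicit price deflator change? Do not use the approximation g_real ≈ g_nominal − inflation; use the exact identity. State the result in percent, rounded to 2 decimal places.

(1 + g_nom) = (1 + g_real)(1 + π), so π = 1.0620 / 1.0740 − 1 = -0.01117.

-1.12%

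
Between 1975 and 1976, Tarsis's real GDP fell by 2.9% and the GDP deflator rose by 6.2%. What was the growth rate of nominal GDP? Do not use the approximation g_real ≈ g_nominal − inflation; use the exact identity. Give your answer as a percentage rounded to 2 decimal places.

3.12%

(1 + g_nom) = (1 + g_real)(1 + π) = 0.9710 × 1.0620 = 1.03120.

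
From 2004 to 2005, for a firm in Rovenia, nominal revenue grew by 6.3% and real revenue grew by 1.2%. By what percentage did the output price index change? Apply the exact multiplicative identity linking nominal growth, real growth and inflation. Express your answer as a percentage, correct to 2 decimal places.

5.04%

(1 + g_nom) = (1 + g_real)(1 + π), so π = 1.0630 / 1.0120 − 1 = 0.05040.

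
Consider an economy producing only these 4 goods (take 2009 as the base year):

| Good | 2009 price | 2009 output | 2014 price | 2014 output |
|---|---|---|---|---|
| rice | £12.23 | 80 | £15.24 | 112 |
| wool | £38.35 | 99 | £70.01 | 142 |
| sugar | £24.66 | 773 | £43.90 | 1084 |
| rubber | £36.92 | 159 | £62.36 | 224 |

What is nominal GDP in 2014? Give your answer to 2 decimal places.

Nominal GDP 2014 = Σ (p_2014 × q_2014) = 15.24·112 + 70.01·142 + 43.90·1084 + 62.36·224 = 73204.54.

£73204.54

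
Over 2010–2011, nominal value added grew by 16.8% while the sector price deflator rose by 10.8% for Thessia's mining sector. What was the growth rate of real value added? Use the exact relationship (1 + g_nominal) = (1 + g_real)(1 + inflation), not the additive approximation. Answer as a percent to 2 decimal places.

5.42%

(1 + g_nom) = (1 + g_real)(1 + π), so g_real = 1.1680 / 1.1080 − 1 = 0.05415.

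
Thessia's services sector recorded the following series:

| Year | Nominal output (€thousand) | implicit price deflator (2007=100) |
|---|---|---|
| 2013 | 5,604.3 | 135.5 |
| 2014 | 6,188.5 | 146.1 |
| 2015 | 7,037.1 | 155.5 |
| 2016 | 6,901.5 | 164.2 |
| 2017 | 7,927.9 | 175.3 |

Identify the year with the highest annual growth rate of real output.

2014: real = 6188.5/1.461 = 4235.80; growth vs 2013 (4136.01) = 2.41%.
2015: real = 7037.1/1.555 = 4525.47; growth vs 2014 (4235.80) = 6.84%.
2016: real = 6901.5/1.642 = 4203.11; growth vs 2015 (4525.47) = -7.12%.
2017: real = 7927.9/1.753 = 4522.48; growth vs 2016 (4203.11) = 7.60%.

2017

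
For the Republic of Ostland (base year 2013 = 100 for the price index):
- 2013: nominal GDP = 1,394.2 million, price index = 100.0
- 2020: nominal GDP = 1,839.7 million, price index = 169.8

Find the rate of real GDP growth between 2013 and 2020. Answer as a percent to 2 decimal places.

-22.29%

Real GDP 2013 = 1394.2 / 1.000 = 1394.20.
Real GDP 2020 = 1839.7 / 1.698 = 1083.45.
Real growth = 1083.45 / 1394.20 − 1 = -0.2229.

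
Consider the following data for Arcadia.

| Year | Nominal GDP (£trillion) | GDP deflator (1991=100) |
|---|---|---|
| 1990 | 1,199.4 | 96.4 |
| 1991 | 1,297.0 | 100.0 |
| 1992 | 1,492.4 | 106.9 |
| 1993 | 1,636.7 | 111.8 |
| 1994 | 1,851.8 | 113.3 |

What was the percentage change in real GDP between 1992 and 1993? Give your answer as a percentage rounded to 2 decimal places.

4.86%

Real GDP 1992 = 1492.4/1.069 = 1396.07.
Real GDP 1993 = 1636.7/1.118 = 1463.95.
Change = 1463.95/1396.07 − 1 = 0.0486.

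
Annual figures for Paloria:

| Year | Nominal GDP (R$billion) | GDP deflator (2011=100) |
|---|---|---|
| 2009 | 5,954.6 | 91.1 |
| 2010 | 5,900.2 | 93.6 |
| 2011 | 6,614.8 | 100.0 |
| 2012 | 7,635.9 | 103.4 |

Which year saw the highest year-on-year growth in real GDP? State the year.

2010: real = 5900.2/0.936 = 6303.63; growth vs 2009 (6536.33) = -3.56%.
2011: real = 6614.8/1.000 = 6614.80; growth vs 2010 (6303.63) = 4.94%.
2012: real = 7635.9/1.034 = 7384.82; growth vs 2011 (6614.80) = 11.64%.

2012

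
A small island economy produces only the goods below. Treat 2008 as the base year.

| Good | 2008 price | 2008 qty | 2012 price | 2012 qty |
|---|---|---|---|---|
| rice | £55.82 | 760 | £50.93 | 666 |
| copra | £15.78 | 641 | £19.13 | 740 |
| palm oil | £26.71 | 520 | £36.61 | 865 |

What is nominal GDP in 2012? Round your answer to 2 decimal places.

£79743.23

Nominal GDP 2012 = Σ (p_2012 × q_2012) = 50.93·666 + 19.13·740 + 36.61·865 = 79743.23.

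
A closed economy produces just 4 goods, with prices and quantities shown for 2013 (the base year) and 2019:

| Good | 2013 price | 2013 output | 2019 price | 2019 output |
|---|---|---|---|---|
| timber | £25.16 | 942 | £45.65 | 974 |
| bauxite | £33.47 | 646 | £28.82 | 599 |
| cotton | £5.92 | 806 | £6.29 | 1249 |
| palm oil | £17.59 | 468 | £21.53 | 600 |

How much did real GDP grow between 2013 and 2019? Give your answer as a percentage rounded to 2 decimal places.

7.16%

Real GDP 2013 = Nominal GDP 2013 = 25.16·942 + 33.47·646 + 5.92·806 + 17.59·468 = 58325.98.
Real GDP 2019 (at 2013 prices) = 25.16·974 + 33.47·599 + 5.92·1249 + 17.59·600 = 62502.45.
Real growth = 62502.45/58325.98 − 1 = 0.0716.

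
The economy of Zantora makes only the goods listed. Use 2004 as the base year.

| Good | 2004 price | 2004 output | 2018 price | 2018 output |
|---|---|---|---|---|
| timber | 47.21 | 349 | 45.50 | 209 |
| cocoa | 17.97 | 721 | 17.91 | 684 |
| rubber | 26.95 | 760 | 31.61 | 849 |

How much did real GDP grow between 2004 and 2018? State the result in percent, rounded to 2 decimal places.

-9.77%

Real GDP 2004 = Nominal GDP 2004 = 47.21·349 + 17.97·721 + 26.95·760 = 49914.66.
Real GDP 2018 (at 2004 prices) = 47.21·209 + 17.97·684 + 26.95·849 = 45038.92.
Real growth = 45038.92/49914.66 − 1 = -0.0977.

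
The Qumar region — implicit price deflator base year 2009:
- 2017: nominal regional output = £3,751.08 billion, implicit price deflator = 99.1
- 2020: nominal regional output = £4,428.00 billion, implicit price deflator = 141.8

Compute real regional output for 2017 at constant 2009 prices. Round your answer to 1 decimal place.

£3,785.1 billion

Real regional output = Nominal / (implicit price deflator/100) = 3751.08 / 0.991 = 3785.15.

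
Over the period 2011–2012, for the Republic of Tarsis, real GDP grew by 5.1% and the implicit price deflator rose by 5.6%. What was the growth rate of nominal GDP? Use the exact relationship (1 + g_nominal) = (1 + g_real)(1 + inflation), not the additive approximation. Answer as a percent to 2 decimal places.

10.99%

(1 + g_nom) = (1 + g_real)(1 + π) = 1.0510 × 1.0560 = 1.10986.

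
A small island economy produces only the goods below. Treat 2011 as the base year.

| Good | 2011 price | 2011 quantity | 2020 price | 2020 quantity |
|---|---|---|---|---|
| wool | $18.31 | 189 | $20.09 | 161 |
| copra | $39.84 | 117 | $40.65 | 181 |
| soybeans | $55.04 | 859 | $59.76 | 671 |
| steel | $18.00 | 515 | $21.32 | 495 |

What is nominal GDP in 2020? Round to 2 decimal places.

$61244.50

Nominal GDP 2020 = Σ (p_2020 × q_2020) = 20.09·161 + 40.65·181 + 59.76·671 + 21.32·495 = 61244.50.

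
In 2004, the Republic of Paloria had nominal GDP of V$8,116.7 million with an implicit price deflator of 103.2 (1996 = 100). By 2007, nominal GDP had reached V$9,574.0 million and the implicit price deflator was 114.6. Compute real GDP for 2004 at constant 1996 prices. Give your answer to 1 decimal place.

Real GDP = Nominal / (implicit price deflator/100) = 8116.7 / 1.032 = 7865.02.

V$7,865.0 million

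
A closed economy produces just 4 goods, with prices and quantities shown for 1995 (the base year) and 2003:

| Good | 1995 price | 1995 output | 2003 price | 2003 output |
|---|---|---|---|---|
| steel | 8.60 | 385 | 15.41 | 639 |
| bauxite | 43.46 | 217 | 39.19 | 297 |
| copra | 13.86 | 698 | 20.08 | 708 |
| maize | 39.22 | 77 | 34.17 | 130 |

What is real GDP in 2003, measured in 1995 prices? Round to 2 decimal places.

Real GDP 2003 = Σ (p_1995 × q_2003) = 8.60·639 + 43.46·297 + 13.86·708 + 39.22·130 = 33314.50.

33314.50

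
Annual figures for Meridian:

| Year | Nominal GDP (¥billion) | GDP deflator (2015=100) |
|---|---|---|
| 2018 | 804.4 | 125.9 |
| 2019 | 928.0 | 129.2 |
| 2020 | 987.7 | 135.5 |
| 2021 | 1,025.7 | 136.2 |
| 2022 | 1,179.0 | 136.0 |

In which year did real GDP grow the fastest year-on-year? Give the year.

2022

2019: real = 928.0/1.292 = 718.27; growth vs 2018 (638.92) = 12.42%.
2020: real = 987.7/1.355 = 728.93; growth vs 2019 (718.27) = 1.48%.
2021: real = 1025.7/1.362 = 753.08; growth vs 2020 (728.93) = 3.31%.
2022: real = 1179.0/1.360 = 866.91; growth vs 2021 (753.08) = 15.12%.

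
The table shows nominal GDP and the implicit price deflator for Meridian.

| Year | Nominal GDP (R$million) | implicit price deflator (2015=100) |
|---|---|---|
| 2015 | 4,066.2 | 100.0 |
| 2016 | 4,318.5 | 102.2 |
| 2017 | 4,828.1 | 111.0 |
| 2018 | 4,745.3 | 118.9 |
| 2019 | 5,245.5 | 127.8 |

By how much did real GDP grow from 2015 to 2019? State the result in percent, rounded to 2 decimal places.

Real GDP 2015 = 4066.2/1.000 = 4066.20.
Real GDP 2019 = 5245.5/1.278 = 4104.46.
Change = 4104.46/4066.20 − 1 = 0.0094.

0.94%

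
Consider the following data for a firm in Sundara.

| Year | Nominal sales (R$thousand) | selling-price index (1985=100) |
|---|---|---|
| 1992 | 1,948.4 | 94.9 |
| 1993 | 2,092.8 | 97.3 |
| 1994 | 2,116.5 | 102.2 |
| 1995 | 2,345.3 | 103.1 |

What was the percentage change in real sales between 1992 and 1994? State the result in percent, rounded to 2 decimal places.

0.87%

Real sales 1992 = 1948.4/0.949 = 2053.11.
Real sales 1994 = 2116.5/1.022 = 2070.94.
Change = 2070.94/2053.11 − 1 = 0.0087.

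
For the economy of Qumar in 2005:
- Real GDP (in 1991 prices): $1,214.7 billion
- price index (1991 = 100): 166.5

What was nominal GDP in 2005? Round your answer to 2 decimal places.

Nominal GDP = Real × (price index/100) = 1214.7 × 1.665 = 2022.48.

$2,022.48 billion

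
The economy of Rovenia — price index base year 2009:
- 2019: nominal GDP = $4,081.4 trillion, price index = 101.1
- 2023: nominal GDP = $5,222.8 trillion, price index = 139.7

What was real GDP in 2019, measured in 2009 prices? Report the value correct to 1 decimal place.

Real GDP = Nominal / (price index/100) = 4081.4 / 1.011 = 4036.99.

$4,037.0 trillion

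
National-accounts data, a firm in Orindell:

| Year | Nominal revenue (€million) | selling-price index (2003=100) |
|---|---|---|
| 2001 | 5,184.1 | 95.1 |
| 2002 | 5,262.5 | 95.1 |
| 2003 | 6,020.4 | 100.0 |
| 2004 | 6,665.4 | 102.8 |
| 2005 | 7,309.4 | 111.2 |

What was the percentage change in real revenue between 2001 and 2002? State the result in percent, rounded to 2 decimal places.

1.51%

Real revenue 2001 = 5184.1/0.951 = 5451.21.
Real revenue 2002 = 5262.5/0.951 = 5533.65.
Change = 5533.65/5451.21 − 1 = 0.0151.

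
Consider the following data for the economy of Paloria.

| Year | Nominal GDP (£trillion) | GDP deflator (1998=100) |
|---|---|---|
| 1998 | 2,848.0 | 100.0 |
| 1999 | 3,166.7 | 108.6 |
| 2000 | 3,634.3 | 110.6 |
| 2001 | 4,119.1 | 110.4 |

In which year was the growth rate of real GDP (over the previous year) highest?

1999: real = 3166.7/1.086 = 2915.93; growth vs 1998 (2848.00) = 2.39%.
2000: real = 3634.3/1.106 = 3285.99; growth vs 1999 (2915.93) = 12.69%.
2001: real = 4119.1/1.104 = 3731.07; growth vs 2000 (3285.99) = 13.54%.

2001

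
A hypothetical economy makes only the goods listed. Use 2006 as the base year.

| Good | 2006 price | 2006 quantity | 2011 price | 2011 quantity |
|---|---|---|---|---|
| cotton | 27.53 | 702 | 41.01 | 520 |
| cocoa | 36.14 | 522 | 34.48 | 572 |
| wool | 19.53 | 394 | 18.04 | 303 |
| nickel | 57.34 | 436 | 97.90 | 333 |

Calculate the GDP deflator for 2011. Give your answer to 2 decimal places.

131.86

Nominal GDP 2011 = 41.01·520 + 34.48·572 + 18.04·303 + 97.90·333 = 79114.58.
Real GDP 2011 (at 2006 prices) = 27.53·520 + 36.14·572 + 19.53·303 + 57.34·333 = 59999.49.
Deflator = Nominal/Real × 100 = 79114.58/59999.49 × 100 = 131.859.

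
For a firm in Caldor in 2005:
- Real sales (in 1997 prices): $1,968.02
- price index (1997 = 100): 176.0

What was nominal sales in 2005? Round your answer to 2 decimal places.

$3,463.72

Nominal sales = Real × (price index/100) = 1968.02 × 1.760 = 3463.72.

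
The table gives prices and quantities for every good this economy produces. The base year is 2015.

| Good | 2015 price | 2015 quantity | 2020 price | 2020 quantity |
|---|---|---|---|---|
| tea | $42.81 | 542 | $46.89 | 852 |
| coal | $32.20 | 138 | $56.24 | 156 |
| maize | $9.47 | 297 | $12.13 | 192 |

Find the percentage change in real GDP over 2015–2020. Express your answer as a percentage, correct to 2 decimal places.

42.21%

Real GDP 2015 = Nominal GDP 2015 = 42.81·542 + 32.20·138 + 9.47·297 = 30459.21.
Real GDP 2020 (at 2015 prices) = 42.81·852 + 32.20·156 + 9.47·192 = 43315.56.
Real growth = 43315.56/30459.21 − 1 = 0.4221.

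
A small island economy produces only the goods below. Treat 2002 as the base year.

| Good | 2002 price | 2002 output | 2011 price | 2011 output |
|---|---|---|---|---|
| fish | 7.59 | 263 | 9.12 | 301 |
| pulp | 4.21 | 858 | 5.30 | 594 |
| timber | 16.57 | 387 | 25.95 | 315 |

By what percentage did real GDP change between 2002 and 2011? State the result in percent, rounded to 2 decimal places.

Real GDP 2002 = Nominal GDP 2002 = 7.59·263 + 4.21·858 + 16.57·387 = 12020.94.
Real GDP 2011 (at 2002 prices) = 7.59·301 + 4.21·594 + 16.57·315 = 10004.88.
Real growth = 10004.88/12020.94 − 1 = -0.1677.

-16.77%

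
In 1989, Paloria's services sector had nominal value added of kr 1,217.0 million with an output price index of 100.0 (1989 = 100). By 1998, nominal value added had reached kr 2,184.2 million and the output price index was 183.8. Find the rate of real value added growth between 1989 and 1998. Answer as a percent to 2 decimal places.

Deflate each year: 1989 → 1217.0/1.000 = 1217.00; 1998 → 2184.2/1.838 = 1188.36.
So real value added changed by 1188.36/1217.00 − 1 = -0.0235, i.e. -2.35%.

-2.35%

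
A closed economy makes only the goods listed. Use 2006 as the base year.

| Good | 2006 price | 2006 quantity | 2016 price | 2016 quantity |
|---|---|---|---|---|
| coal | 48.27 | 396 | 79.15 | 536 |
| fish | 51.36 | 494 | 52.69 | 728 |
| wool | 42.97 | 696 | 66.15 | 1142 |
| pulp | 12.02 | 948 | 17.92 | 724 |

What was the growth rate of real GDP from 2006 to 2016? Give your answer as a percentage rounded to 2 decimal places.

Real GDP 2006 = Nominal GDP 2006 = 48.27·396 + 51.36·494 + 42.97·696 + 12.02·948 = 85788.84.
Real GDP 2016 (at 2006 prices) = 48.27·536 + 51.36·728 + 42.97·1142 + 12.02·724 = 121037.02.
Real growth = 121037.02/85788.84 − 1 = 0.4109.

41.09%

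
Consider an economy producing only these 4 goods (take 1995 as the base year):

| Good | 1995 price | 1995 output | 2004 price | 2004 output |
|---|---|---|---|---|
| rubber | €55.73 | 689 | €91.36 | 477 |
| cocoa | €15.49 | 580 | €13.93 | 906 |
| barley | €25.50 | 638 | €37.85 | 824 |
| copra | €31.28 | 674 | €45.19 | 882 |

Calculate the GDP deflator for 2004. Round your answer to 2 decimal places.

142.62

Nominal GDP 2004 = 91.36·477 + 13.93·906 + 37.85·824 + 45.19·882 = 127245.28.
Real GDP 2004 (at 1995 prices) = 55.73·477 + 15.49·906 + 25.50·824 + 31.28·882 = 89218.11.
Deflator = Nominal/Real × 100 = 127245.28/89218.11 × 100 = 142.623.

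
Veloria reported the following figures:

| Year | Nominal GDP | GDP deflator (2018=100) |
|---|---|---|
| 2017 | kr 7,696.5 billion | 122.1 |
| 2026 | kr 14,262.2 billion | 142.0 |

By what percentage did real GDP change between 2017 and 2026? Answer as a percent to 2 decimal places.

59.34%

Deflate each year: 2017 → 7696.5/1.221 = 6303.44; 2026 → 14262.2/1.420 = 10043.80.
So real GDP changed by 10043.80/6303.44 − 1 = 0.5934, i.e. 59.34%.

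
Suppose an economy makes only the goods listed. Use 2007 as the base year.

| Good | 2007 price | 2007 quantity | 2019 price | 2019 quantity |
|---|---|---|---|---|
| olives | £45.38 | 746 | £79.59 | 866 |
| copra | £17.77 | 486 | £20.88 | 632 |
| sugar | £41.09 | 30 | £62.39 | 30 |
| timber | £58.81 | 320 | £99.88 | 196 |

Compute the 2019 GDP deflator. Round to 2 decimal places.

163.64

Nominal GDP 2019 = 79.59·866 + 20.88·632 + 62.39·30 + 99.88·196 = 103569.28.
Real GDP 2019 (at 2007 prices) = 45.38·866 + 17.77·632 + 41.09·30 + 58.81·196 = 63289.18.
Deflator = Nominal/Real × 100 = 103569.28/63289.18 × 100 = 163.645.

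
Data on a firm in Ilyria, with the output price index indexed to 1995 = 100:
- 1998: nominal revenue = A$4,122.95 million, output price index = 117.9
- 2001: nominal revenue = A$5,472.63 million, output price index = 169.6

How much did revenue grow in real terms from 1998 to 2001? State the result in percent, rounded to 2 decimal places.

Real revenue 1998 = 4122.95 / 1.179 = 3496.99.
Real revenue 2001 = 5472.63 / 1.696 = 3226.79.
Real growth = 3226.79 / 3496.99 − 1 = -0.0773.

-7.73%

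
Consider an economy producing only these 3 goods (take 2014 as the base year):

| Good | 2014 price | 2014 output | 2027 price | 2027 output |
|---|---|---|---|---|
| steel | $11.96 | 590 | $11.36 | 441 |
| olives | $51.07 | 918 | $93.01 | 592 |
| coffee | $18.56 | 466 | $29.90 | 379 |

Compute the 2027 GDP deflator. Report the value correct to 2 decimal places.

Nominal GDP 2027 = 11.36·441 + 93.01·592 + 29.90·379 = 71403.78.
Real GDP 2027 (at 2014 prices) = 11.96·441 + 51.07·592 + 18.56·379 = 42542.04.
Deflator = Nominal/Real × 100 = 71403.78/42542.04 × 100 = 167.843.

167.84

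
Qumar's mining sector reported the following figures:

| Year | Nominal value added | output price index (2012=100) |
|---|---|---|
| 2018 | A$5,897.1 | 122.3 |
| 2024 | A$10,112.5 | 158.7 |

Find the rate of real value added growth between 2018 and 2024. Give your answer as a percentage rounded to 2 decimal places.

Deflate each year: 2018 → 5897.1/1.223 = 4821.83; 2024 → 10112.5/1.587 = 6372.09.
So real value added changed by 6372.09/4821.83 − 1 = 0.3215, i.e. 32.15%.

32.15%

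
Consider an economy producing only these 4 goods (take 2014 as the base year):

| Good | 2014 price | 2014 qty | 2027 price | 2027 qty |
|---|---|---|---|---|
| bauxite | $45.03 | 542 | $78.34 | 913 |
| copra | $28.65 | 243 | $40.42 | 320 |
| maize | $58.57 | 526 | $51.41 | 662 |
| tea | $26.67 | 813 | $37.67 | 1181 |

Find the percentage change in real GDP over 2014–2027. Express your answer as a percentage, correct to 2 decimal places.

Real GDP 2014 = Nominal GDP 2014 = 45.03·542 + 28.65·243 + 58.57·526 + 26.67·813 = 83858.74.
Real GDP 2027 (at 2014 prices) = 45.03·913 + 28.65·320 + 58.57·662 + 26.67·1181 = 120551.00.
Real growth = 120551.00/83858.74 − 1 = 0.4375.

43.75%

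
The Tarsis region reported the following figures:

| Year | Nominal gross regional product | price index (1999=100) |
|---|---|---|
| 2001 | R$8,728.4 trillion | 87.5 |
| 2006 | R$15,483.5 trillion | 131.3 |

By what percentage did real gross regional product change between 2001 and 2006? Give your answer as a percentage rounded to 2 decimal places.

18.22%

Real gross regional product 2001 = 8728.4 / 0.875 = 9975.31.
Real gross regional product 2006 = 15483.5 / 1.313 = 11792.46.
Real growth = 11792.46 / 9975.31 − 1 = 0.1822.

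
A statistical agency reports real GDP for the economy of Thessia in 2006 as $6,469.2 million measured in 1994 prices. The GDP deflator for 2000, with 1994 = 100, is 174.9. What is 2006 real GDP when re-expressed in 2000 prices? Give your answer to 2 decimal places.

$11,314.63 million

Real GDP in 2000 prices = Real GDP in 1994 prices × (P_2000/P_1994) = 6469.2 × 1.749 = 11314.63.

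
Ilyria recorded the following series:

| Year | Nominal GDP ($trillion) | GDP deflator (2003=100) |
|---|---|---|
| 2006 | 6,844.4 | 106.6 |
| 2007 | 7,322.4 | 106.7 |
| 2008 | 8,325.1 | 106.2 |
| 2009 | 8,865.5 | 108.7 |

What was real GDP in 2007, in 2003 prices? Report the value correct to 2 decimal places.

$6,862.61 trillion

Real GDP 2007 = 7322.4 / 1.067 = 6862.61.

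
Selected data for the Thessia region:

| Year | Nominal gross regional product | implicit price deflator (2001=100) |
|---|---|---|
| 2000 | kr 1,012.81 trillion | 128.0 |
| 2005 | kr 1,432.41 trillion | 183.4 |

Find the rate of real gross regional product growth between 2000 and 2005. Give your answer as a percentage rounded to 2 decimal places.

-1.29%

Deflate each year: 2000 → 1012.81/1.280 = 791.26; 2005 → 1432.41/1.834 = 781.03.
So real gross regional product changed by 781.03/791.26 − 1 = -0.0129, i.e. -1.29%.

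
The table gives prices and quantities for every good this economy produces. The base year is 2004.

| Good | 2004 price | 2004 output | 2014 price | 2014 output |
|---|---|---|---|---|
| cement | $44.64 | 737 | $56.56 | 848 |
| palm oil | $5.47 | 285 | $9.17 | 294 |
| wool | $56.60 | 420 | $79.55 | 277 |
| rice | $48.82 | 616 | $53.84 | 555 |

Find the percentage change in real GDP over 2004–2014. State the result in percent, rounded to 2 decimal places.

Real GDP 2004 = Nominal GDP 2004 = 44.64·737 + 5.47·285 + 56.60·420 + 48.82·616 = 88303.75.
Real GDP 2014 (at 2004 prices) = 44.64·848 + 5.47·294 + 56.60·277 + 48.82·555 = 82236.20.
Real growth = 82236.20/88303.75 − 1 = -0.0687.

-6.87%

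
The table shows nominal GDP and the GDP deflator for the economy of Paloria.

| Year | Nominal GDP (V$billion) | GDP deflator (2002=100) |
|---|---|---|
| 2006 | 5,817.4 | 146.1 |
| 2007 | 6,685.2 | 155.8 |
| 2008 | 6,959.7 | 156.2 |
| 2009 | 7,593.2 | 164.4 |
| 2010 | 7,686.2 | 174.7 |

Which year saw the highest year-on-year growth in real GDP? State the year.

2007

2007: real = 6685.2/1.558 = 4290.89; growth vs 2006 (3981.79) = 7.76%.
2008: real = 6959.7/1.562 = 4455.63; growth vs 2007 (4290.89) = 3.84%.
2009: real = 7593.2/1.644 = 4618.73; growth vs 2008 (4455.63) = 3.66%.
2010: real = 7686.2/1.747 = 4399.66; growth vs 2009 (4618.73) = -4.74%.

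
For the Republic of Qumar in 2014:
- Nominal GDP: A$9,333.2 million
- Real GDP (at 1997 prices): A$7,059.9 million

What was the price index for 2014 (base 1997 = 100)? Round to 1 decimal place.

132.2

price index = (Nominal / Real) × 100 = 9333.2 / 7059.9 × 100 = 132.20.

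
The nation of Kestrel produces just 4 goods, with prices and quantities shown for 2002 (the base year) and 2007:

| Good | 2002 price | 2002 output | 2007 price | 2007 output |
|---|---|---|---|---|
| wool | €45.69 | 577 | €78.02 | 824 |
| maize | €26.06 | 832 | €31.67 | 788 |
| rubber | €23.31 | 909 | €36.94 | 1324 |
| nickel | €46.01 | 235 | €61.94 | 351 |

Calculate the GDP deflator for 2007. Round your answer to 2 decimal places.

Nominal GDP 2007 = 78.02·824 + 31.67·788 + 36.94·1324 + 61.94·351 = 159893.94.
Real GDP 2007 (at 2002 prices) = 45.69·824 + 26.06·788 + 23.31·1324 + 46.01·351 = 105195.79.
Deflator = Nominal/Real × 100 = 159893.94/105195.79 × 100 = 151.997.

152.00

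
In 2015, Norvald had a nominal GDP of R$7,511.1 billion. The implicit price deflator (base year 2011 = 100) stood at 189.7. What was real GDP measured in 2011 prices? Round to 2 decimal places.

R$3,959.46 billion

Real GDP = Nominal / (implicit price deflator/100) = 7511.1 / 1.897 = 3959.46.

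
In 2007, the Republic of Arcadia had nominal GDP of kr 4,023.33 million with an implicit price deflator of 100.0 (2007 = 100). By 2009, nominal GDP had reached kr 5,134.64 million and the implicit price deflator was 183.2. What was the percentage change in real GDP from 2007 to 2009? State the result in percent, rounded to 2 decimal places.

-30.34%

Real GDP 2007 = 4023.33 / 1.000 = 4023.33.
Real GDP 2009 = 5134.64 / 1.832 = 2802.75.
Real growth = 2802.75 / 4023.33 − 1 = -0.3034.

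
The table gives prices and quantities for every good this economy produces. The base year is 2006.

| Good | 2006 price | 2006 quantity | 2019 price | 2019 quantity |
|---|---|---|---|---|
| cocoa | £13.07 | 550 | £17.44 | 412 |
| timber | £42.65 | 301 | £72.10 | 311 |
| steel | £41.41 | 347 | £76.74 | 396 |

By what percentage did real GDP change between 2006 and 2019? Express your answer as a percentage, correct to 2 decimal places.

Real GDP 2006 = Nominal GDP 2006 = 13.07·550 + 42.65·301 + 41.41·347 = 34395.42.
Real GDP 2019 (at 2006 prices) = 13.07·412 + 42.65·311 + 41.41·396 = 35047.35.
Real growth = 35047.35/34395.42 − 1 = 0.0190.

1.90%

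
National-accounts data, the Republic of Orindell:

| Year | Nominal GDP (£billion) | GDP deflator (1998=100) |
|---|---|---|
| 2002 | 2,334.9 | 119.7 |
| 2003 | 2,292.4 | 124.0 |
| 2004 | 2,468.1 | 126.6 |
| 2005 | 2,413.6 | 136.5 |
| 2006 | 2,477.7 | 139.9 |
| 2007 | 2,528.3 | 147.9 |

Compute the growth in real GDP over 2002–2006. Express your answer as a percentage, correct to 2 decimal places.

-9.21%

Real GDP 2002 = 2334.9/1.197 = 1950.63.
Real GDP 2006 = 2477.7/1.399 = 1771.05.
Change = 1771.05/1950.63 − 1 = -0.0921.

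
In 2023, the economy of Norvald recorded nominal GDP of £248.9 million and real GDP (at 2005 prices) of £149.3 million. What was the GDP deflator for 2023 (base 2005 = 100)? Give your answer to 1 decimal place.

166.7

GDP deflator = (Nominal / Real) × 100 = 248.9 / 149.3 × 100 = 166.71.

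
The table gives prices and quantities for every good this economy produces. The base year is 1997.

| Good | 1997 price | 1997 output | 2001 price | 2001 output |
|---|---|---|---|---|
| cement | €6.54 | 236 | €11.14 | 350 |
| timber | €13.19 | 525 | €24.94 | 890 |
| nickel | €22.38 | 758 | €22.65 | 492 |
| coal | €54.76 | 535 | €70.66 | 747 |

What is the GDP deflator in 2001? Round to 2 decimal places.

Nominal GDP 2001 = 11.14·350 + 24.94·890 + 22.65·492 + 70.66·747 = 90022.42.
Real GDP 2001 (at 1997 prices) = 6.54·350 + 13.19·890 + 22.38·492 + 54.76·747 = 65944.78.
Deflator = Nominal/Real × 100 = 90022.42/65944.78 × 100 = 136.512.

136.51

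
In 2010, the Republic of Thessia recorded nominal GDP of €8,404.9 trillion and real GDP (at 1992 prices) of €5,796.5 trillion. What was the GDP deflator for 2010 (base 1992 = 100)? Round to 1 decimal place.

GDP deflator = (Nominal / Real) × 100 = 8404.9 / 5796.5 × 100 = 145.00.

145.0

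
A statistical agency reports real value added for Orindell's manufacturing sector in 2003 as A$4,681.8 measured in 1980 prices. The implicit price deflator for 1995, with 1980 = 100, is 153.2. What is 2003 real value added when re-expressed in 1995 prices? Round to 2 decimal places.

Real value added in 1995 prices = Real value added in 1980 prices × (P_1995/P_1980) = 4681.8 × 1.532 = 7172.52.

A$7,172.52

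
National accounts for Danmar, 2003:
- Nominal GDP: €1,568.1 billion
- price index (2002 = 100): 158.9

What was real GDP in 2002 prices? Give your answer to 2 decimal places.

Real GDP = Nominal / (price index/100) = 1568.1 / 1.589 = 986.85.

€986.85 billion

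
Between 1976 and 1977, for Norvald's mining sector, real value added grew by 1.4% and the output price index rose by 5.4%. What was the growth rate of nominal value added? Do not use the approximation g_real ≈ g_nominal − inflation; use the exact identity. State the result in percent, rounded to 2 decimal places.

(1 + g_nom) = (1 + g_real)(1 + π) = 1.0140 × 1.0540 = 1.06876.

6.88%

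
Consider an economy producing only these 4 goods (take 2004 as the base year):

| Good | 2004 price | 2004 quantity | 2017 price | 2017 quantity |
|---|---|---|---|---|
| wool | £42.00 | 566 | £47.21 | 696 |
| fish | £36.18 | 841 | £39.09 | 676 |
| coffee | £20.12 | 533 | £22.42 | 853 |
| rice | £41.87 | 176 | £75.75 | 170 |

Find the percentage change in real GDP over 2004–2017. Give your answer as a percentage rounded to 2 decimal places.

7.85%

Real GDP 2004 = Nominal GDP 2004 = 42.00·566 + 36.18·841 + 20.12·533 + 41.87·176 = 72292.46.
Real GDP 2017 (at 2004 prices) = 42.00·696 + 36.18·676 + 20.12·853 + 41.87·170 = 77969.94.
Real growth = 77969.94/72292.46 − 1 = 0.0785.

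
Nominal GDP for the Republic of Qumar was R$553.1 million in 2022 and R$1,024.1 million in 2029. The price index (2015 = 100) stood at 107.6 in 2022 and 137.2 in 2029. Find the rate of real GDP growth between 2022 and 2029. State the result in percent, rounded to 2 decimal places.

45.21%

Deflate each year: 2022 → 553.1/1.076 = 514.03; 2029 → 1024.1/1.372 = 746.43.
So real GDP changed by 746.43/514.03 − 1 = 0.4521, i.e. 45.21%.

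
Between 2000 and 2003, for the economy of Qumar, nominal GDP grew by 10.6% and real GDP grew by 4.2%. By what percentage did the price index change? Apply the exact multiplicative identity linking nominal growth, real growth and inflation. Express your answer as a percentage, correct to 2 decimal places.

6.14%

(1 + g_nom) = (1 + g_real)(1 + π), so π = 1.1060 / 1.0420 − 1 = 0.06142.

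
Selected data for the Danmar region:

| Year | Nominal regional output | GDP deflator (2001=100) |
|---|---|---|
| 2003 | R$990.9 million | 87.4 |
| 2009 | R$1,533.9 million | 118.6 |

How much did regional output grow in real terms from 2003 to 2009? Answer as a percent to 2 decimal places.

14.08%

Real regional output 2003 = 990.9 / 0.874 = 1133.75.
Real regional output 2009 = 1533.9 / 1.186 = 1293.34.
Real growth = 1293.34 / 1133.75 − 1 = 0.1408.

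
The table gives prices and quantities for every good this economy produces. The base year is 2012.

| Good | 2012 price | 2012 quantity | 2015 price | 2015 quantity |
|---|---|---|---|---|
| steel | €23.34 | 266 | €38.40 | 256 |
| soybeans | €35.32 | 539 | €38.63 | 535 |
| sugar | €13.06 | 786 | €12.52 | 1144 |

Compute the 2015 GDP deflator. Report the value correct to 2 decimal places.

Nominal GDP 2015 = 38.40·256 + 38.63·535 + 12.52·1144 = 44820.33.
Real GDP 2015 (at 2012 prices) = 23.34·256 + 35.32·535 + 13.06·1144 = 39811.88.
Deflator = Nominal/Real × 100 = 44820.33/39811.88 × 100 = 112.580.

112.58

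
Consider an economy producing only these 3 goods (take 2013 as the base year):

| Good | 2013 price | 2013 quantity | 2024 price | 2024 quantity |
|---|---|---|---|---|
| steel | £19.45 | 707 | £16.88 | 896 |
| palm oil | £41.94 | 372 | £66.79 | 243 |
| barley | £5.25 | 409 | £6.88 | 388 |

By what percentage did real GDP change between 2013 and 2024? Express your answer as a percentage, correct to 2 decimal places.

-5.86%

Real GDP 2013 = Nominal GDP 2013 = 19.45·707 + 41.94·372 + 5.25·409 = 31500.08.
Real GDP 2024 (at 2013 prices) = 19.45·896 + 41.94·243 + 5.25·388 = 29655.62.
Real growth = 29655.62/31500.08 − 1 = -0.0586.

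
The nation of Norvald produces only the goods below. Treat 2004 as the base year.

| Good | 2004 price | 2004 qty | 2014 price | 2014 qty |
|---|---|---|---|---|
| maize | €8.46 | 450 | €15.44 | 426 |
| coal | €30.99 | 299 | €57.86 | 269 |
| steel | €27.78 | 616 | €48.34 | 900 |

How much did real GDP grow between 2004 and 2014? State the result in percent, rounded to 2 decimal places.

22.38%

Real GDP 2004 = Nominal GDP 2004 = 8.46·450 + 30.99·299 + 27.78·616 = 30185.49.
Real GDP 2014 (at 2004 prices) = 8.46·426 + 30.99·269 + 27.78·900 = 36942.27.
Real growth = 36942.27/30185.49 − 1 = 0.2238.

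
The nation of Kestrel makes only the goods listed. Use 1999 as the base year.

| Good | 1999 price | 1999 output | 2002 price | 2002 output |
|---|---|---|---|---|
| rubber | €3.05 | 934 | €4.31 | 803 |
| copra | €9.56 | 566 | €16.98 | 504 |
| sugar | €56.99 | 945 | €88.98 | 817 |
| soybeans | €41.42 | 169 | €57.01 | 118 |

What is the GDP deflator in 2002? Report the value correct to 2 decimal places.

155.74

Nominal GDP 2002 = 4.31·803 + 16.98·504 + 88.98·817 + 57.01·118 = 91442.69.
Real GDP 2002 (at 1999 prices) = 3.05·803 + 9.56·504 + 56.99·817 + 41.42·118 = 58715.78.
Deflator = Nominal/Real × 100 = 91442.69/58715.78 × 100 = 155.738.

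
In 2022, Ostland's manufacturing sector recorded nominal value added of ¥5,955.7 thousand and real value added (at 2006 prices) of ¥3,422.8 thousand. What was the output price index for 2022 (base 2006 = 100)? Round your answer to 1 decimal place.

output price index = (Nominal / Real) × 100 = 5955.7 / 3422.8 × 100 = 174.00.

174.0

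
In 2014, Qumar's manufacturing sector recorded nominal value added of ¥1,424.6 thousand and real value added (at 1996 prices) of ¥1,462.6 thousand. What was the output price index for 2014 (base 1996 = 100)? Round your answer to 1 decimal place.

output price index = (Nominal / Real) × 100 = 1424.6 / 1462.6 × 100 = 97.40.

97.4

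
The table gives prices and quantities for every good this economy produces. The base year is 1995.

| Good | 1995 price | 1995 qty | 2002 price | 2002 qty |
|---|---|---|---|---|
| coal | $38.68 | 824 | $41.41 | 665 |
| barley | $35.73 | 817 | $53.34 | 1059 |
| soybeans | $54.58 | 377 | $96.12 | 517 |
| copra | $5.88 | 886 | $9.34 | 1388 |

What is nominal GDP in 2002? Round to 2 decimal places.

Nominal GDP 2002 = Σ (p_2002 × q_2002) = 41.41·665 + 53.34·1059 + 96.12·517 + 9.34·1388 = 146682.67.

$146682.67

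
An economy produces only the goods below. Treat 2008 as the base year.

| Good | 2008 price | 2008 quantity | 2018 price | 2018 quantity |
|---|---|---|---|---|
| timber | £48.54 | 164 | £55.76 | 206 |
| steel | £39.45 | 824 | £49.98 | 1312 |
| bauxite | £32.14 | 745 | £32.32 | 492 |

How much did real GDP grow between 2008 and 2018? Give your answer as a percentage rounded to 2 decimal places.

20.43%

Real GDP 2008 = Nominal GDP 2008 = 48.54·164 + 39.45·824 + 32.14·745 = 64411.66.
Real GDP 2018 (at 2008 prices) = 48.54·206 + 39.45·1312 + 32.14·492 = 77570.52.
Real growth = 77570.52/64411.66 − 1 = 0.2043.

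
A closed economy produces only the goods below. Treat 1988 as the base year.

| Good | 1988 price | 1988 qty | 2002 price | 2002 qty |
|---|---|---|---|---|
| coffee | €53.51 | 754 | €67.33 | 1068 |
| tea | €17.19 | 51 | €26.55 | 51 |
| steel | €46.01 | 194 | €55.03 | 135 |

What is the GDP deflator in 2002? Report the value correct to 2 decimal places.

Nominal GDP 2002 = 67.33·1068 + 26.55·51 + 55.03·135 = 80691.54.
Real GDP 2002 (at 1988 prices) = 53.51·1068 + 17.19·51 + 46.01·135 = 64236.72.
Deflator = Nominal/Real × 100 = 80691.54/64236.72 × 100 = 125.616.

125.62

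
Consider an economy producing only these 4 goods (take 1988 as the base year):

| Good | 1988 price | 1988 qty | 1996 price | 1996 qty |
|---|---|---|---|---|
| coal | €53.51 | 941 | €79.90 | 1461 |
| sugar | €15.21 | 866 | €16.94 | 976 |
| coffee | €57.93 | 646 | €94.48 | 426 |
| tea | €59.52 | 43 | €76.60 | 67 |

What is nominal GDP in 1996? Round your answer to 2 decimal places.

€178648.02

Nominal GDP 1996 = Σ (p_1996 × q_1996) = 79.90·1461 + 16.94·976 + 94.48·426 + 76.60·67 = 178648.02.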